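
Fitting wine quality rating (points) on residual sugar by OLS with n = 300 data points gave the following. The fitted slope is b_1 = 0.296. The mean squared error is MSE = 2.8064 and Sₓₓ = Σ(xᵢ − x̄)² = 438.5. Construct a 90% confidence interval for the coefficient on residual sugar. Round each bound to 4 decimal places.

(0.1640, 0.4280)

SE(b_1) = √(MSE/Sₓₓ) = √(2.8064/438.5) = 0.08.
df = n − 2 = 298.
t* = t_{0.05, 298} = 1.649983.
Margin = t* × SE = 1.649983 × 0.08 = 0.131999.
CI: 0.296 ± 0.131999 → (0.1640, 0.4280).
With 90% confidence, each one-unit increase in residual sugar is associated with a change of between 0.1640 and 0.4280 points in wine quality rating.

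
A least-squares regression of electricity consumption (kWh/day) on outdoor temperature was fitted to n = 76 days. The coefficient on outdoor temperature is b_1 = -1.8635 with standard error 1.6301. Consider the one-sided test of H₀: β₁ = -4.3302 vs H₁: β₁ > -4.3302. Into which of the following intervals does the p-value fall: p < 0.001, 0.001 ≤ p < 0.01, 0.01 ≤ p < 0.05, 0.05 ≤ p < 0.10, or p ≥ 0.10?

0.05 ≤ p < 0.10

t = (-1.8635 − (-4.3302)) / 1.6301 = 1.513.
df = n − 2 = 76 − 2 = 74.
One-sided p = P(T_{74} > t) ≈ 0.0672.
So 0.05 ≤ p < 0.10.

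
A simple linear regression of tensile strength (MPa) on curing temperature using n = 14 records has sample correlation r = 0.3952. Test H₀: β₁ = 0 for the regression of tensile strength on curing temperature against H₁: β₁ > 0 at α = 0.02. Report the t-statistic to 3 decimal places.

t = 1.490

t = r·√(n − 2)/√(1 − r²) = 0.3952·√12/√0.843817 = 1.490.
df = n − 2 = 12.
One-sided p ≈ 0.0810, which is ≥ 0.02, so fail to reject H₀.
The data do not give significant evidence of a linear association between curing temperature and tensile strength.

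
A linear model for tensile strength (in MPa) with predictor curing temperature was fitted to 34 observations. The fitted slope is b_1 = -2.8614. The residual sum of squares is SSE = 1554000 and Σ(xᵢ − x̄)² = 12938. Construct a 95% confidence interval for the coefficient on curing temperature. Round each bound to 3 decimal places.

MSE = SSE/(n − 2) = 1554000/32 = 48562.5.
SE(b_1) = √(MSE/Sₓₓ) = √(48562.5/12938) = 1.93739.
df = n − 2 = 32.
t* = t_{0.025, 32} = 2.036933.
Margin = t* × SE = 2.036933 × 1.93739 = 3.94633.
CI: -2.8614 ± 3.94633 → (-6.808, 1.085).
With 95% confidence, each one-unit increase in curing temperature is associated with a change of between -6.808 and 1.085 MPa in tensile strength.

(-6.808, 1.085)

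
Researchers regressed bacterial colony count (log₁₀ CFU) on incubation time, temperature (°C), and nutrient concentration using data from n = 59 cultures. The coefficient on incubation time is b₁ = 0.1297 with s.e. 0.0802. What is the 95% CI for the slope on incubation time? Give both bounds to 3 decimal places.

(-0.031, 0.290)

df = n − k − 1 = 59 − 3 − 1 = 55.
t* = t_{0.025, 55} = 2.004045.
Margin = t* × SE = 2.004045 × 0.0802 = 0.16072.
CI: 0.1297 ± 0.16072 → (-0.031, 0.290).
With 95% confidence, each one-unit increase in incubation time is associated with a change of between -0.031 and 0.290 log₁₀ CFU in bacterial colony count, holding the other predictors fixed.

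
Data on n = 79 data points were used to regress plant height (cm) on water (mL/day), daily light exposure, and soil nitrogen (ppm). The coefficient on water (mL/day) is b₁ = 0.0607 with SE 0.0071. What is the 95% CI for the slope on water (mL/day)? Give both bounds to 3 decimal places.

df = n − k − 1 = 79 − 3 − 1 = 75.
t* = t_{0.025, 75} = 1.992102.
Margin = t* × SE = 1.992102 × 0.0071 = 0.01414.
CI: 0.0607 ± 0.01414 → (0.047, 0.075).
With 95% confidence, each one-unit increase in water (mL/day) is associated with a change of between 0.047 and 0.075 cm in plant height, holding the other predictors fixed.

(0.047, 0.075)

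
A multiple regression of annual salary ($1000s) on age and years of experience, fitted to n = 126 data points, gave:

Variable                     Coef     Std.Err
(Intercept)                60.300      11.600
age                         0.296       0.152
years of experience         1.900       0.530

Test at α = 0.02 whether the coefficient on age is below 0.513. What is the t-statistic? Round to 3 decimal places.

Read off: b = 0.296, SE = 0.152 for age.
H₀: β₁ = 0.513 vs H₁: β₁ < 0.513.
t = (0.296 − 0.513) / 0.152 = -1.428.
df = n − k − 1 = 126 − 2 − 1 = 123.
One-sided p ≈ 0.0780, which is ≥ 0.02, so fail to reject H₀.
The data do not give significant evidence that the true slope on age is below 0.513 $1000s per unit, holding the other predictors fixed.

t = -1.428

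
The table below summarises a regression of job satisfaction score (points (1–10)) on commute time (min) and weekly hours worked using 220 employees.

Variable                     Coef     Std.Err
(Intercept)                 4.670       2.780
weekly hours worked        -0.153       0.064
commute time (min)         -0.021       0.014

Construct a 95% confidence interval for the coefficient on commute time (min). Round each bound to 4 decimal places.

(-0.0486, 0.0066)

Read off: b = -0.021, SE = 0.014 for commute time (min).
df = n − k − 1 = 220 − 2 − 1 = 217.
t* = t_{0.025, 217} = 1.970956.
Margin = t* × SE = 1.970956 × 0.014 = 0.027593.
CI: -0.021 ± 0.027593 → (-0.0486, 0.0066).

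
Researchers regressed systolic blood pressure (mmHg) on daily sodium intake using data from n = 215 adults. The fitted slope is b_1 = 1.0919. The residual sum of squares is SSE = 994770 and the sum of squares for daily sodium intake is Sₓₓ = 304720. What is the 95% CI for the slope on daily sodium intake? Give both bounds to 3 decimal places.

MSE = SSE/(n − 2) = 994770/213 = 4670.28.
SE(b_1) = √(MSE/Sₓₓ) = √(4670.28/304720) = 0.1238.
df = n − 2 = 213.
t* = t_{0.025, 213} = 1.971164.
Margin = t* × SE = 1.971164 × 0.1238 = 0.24403.
CI: 1.0919 ± 0.24403 → (0.848, 1.336).
With 95% confidence, each one-unit increase in daily sodium intake is associated with a change of between 0.848 and 1.336 mmHg in systolic blood pressure.

(0.848, 1.336)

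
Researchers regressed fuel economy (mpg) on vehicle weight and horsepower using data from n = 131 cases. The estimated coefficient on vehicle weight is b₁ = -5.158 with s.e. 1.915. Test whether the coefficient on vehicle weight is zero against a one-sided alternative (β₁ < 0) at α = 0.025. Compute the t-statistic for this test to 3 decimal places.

H₀: β₁ = 0 vs H₁: β₁ < 0.
t = (b₁ − β₁⁰)/SE = -5.158 / 1.915 = -2.693.
df = n − k − 1 = 131 − 2 − 1 = 128.
One-sided p ≈ 0.0040, which is < 0.025, so reject H₀.
There is evidence that the true slope on vehicle weight is negative, holding the other predictors fixed.

t = -2.693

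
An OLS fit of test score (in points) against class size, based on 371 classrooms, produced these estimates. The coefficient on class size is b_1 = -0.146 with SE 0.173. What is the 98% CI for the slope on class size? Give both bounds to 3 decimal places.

(-0.550, 0.258)

df = n − 2 = 371 − 2 = 369.
t* = t_{0.01, 369} = 2.336496.
Margin = t* × SE = 2.336496 × 0.173 = 0.40421.
CI: -0.146 ± 0.40421 → (-0.550, 0.258).
With 98% confidence, each one-unit increase in class size is associated with a change of between -0.550 and 0.258 points in test score.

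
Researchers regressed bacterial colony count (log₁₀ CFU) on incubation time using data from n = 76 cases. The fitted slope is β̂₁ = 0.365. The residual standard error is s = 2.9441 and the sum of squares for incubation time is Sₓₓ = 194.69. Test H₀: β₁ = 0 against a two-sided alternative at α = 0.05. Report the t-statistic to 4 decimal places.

t = 1.7299

SE(β̂₁) = s/√Sₓₓ = 2.9441/√194.69 = 0.210999.
t = 0.365 / 0.210999 = 1.7299.
df = n − 2 = 74.
Two-sided p ≈ 0.0878, which is ≥ 0.05, so fail to reject H₀.
The data do not give significant evidence of an association between incubation time and bacterial colony count.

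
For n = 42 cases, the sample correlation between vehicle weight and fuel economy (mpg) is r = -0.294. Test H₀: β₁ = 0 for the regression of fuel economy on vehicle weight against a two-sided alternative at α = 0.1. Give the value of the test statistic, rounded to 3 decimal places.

t = r·√(n − 2)/√(1 − r²) = -0.294·√40/√0.913564 = -1.945.
df = n − 2 = 40.
Two-sided p ≈ 0.0588, which is < 0.1, so reject H₀.
There is evidence of a linear association between vehicle weight and fuel economy.

t = -1.945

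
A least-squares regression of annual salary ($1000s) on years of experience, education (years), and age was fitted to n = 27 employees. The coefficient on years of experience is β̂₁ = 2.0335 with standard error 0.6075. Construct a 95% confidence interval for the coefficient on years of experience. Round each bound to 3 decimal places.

df = n − k − 1 = 27 − 3 − 1 = 23.
t* = t_{0.025, 23} = 2.068658.
Margin = t* × SE = 2.068658 × 0.6075 = 1.25671.
CI: 2.0335 ± 1.25671 → (0.777, 3.290).
With 95% confidence, each one-unit increase in years of experience is associated with a change of between 0.777 and 3.290 $1000s in annual salary, holding the other predictors fixed.

(0.777, 3.290)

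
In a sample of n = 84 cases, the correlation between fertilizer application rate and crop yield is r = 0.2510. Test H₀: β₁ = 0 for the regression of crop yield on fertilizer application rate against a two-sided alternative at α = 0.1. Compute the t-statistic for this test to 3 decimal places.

t = r·√(n − 2)/√(1 − r²) = 0.2510·√82/√0.936999 = 2.348.
df = n − 2 = 82.
Two-sided p ≈ 0.0213, which is < 0.1, so reject H₀.
There is evidence of a linear association between fertilizer application rate and crop yield.

t = 2.348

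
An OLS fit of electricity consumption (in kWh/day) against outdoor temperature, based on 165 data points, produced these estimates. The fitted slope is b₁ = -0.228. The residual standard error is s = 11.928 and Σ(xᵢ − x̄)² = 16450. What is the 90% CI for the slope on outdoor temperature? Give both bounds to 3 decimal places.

SE(b₁) = s/√Sₓₓ = 11.928/√16450 = 0.0930004.
df = n − 2 = 163.
t* = t_{0.05, 163} = 1.654256.
Margin = t* × SE = 1.654256 × 0.0930004 = 0.15385.
CI: -0.228 ± 0.15385 → (-0.382, -0.074).
With 90% confidence, each one-unit increase in outdoor temperature is associated with a change of between -0.382 and -0.074 kWh/day in electricity consumption.

(-0.382, -0.074)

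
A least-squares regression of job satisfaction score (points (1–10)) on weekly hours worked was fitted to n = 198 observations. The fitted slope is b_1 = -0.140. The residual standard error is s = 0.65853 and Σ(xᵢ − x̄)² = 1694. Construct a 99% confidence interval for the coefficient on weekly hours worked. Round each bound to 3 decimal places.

SE(b_1) = s/√Sₓₓ = 0.65853/√1694 = 0.016.
df = n − 2 = 196.
t* = t_{0.005, 196} = 2.601145.
Margin = t* × SE = 2.601145 × 0.016 = 0.04162.
CI: -0.140 ± 0.04162 → (-0.182, -0.098).
With 99% confidence, each one-unit increase in weekly hours worked is associated with a change of between -0.182 and -0.098 points (1–10) in job satisfaction score.

(-0.182, -0.098)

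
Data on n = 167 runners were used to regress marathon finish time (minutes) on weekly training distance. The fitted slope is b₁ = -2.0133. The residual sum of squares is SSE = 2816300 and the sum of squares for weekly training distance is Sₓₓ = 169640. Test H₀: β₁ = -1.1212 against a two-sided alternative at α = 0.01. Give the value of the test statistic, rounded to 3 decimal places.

MSE = SSE/(n − 2) = 2816300/165 = 17068.5.
SE(b₁) = √(MSE/Sₓₓ) = √(17068.5/169640) = 0.3172.
t = (-2.0133 − (-1.1212)) / 0.3172 = -2.812.
df = n − 2 = 165.
Two-sided p ≈ 0.0055, which is < 0.01, so reject H₀.
There is evidence that the true slope on weekly training distance differs from -1.1212 minutes per unit.

t = -2.812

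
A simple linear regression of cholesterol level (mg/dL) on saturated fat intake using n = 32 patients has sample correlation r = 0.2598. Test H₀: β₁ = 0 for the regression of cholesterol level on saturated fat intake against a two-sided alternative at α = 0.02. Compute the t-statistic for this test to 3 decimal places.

t = r·√(n − 2)/√(1 − r²) = 0.2598·√30/√0.932504 = 1.474.
df = n − 2 = 30.
Two-sided p ≈ 0.1510, which is ≥ 0.02, so fail to reject H₀.
The data do not give significant evidence of a linear association between saturated fat intake and cholesterol level.

t = 1.474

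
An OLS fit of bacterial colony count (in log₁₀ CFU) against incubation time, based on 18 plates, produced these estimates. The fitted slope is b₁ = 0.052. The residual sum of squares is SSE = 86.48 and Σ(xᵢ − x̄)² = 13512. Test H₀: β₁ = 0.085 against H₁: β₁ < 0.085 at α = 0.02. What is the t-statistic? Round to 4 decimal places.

t = -1.6500

MSE = SSE/(n − 2) = 86.48/16 = 5.405.
SE(b₁) = √(MSE/Sₓₓ) = √(5.405/13512) = 0.0200004.
t = (0.052 − 0.085) / 0.0200004 = -1.6500.
df = n − 2 = 16.
One-sided p ≈ 0.0592, which is ≥ 0.02, so fail to reject H₀.
The data do not give significant evidence that the true slope on incubation time is below 0.085 log₁₀ CFU per unit.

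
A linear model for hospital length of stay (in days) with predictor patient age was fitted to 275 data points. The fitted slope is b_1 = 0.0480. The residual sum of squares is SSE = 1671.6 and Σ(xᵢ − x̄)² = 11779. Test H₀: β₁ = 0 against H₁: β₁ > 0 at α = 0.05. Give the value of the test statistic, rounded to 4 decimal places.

t = 2.1053

MSE = SSE/(n − 2) = 1671.6/273 = 6.12308.
SE(b_1) = √(MSE/Sₓₓ) = √(6.12308/11779) = 0.0227998.
t = 0.0480 / 0.0227998 = 2.1053.
df = n − 2 = 273.
One-sided p ≈ 0.0181, which is < 0.05, so reject H₀.
There is evidence that the true slope on patient age is positive.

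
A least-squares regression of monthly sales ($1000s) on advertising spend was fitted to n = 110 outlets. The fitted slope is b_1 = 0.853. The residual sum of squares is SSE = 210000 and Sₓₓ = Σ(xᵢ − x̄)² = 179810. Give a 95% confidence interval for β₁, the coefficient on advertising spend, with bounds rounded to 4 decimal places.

MSE = SSE/(n − 2) = 210000/108 = 1944.44.
SE(b_1) = √(MSE/Sₓₓ) = √(1944.44/179810) = 0.10399.
df = n − 2 = 108.
t* = t_{0.025, 108} = 1.982173.
Margin = t* × SE = 1.982173 × 0.10399 = 0.206126.
CI: 0.853 ± 0.206126 → (0.6469, 1.0591).
With 95% confidence, each one-unit increase in advertising spend is associated with a change of between 0.6469 and 1.0591 $1000s in monthly sales.

(0.6469, 1.0591)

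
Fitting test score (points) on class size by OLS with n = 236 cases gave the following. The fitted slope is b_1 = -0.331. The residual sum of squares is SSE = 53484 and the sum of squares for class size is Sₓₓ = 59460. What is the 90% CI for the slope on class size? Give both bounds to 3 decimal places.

(-0.433, -0.229)

MSE = SSE/(n − 2) = 53484/234 = 228.564.
SE(b_1) = √(MSE/Sₓₓ) = √(228.564/59460) = 0.062.
df = n − 2 = 234.
t* = t_{0.05, 234} = 1.651391.
Margin = t* × SE = 1.651391 × 0.062 = 0.10239.
CI: -0.331 ± 0.10239 → (-0.433, -0.229).
With 90% confidence, each one-unit increase in class size is associated with a change of between -0.433 and -0.229 points in test score.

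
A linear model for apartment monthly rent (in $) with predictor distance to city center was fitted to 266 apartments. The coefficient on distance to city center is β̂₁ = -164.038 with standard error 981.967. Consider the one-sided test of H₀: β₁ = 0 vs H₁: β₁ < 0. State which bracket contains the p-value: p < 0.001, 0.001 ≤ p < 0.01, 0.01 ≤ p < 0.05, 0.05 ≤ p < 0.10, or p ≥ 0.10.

p ≥ 0.10

t = -164.038 / 981.967 = -0.167.
df = n − 2 = 266 − 2 = 264.
One-sided p = P(T_{264} < t) ≈ 0.4337.
So p ≥ 0.10.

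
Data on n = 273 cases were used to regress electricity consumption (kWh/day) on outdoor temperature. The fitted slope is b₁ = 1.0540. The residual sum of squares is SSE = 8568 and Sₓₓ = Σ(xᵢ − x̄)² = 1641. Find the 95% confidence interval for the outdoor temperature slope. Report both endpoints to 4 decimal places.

(0.7807, 1.3273)

MSE = SSE/(n − 2) = 8568/271 = 31.6162.
SE(b₁) = √(MSE/Sₓₓ) = √(31.6162/1641) = 0.138804.
df = n − 2 = 271.
t* = t_{0.025, 271} = 1.968756.
Margin = t* × SE = 1.968756 × 0.138804 = 0.273271.
CI: 1.0540 ± 0.273271 → (0.7807, 1.3273).
With 95% confidence, each one-unit increase in outdoor temperature is associated with a change of between 0.7807 and 1.3273 kWh/day in electricity consumption.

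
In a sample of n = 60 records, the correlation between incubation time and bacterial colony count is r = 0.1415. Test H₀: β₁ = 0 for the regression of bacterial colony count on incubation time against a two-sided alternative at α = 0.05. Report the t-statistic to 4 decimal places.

t = 1.0886

t = r·√(n − 2)/√(1 − r²) = 0.1415·√58/√0.979978 = 1.0886.
df = n − 2 = 58.
Two-sided p ≈ 0.2808, which is ≥ 0.05, so fail to reject H₀.
The data do not give significant evidence of a linear association between incubation time and bacterial colony count.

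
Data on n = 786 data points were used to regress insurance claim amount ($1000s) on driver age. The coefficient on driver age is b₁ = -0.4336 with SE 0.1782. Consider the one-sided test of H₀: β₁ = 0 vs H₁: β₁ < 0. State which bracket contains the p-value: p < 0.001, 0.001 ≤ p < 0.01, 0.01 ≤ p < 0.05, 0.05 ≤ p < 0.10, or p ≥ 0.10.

0.001 ≤ p < 0.01

t = -0.4336 / 0.1782 = -2.433.
df = n − 2 = 786 − 2 = 784.
One-sided p = P(T_{784} < t) ≈ 0.0076.
So 0.001 ≤ p < 0.01.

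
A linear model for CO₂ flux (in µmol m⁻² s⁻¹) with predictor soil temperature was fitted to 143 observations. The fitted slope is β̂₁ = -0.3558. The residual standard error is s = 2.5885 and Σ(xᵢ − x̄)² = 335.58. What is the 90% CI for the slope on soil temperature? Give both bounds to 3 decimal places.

SE(β̂₁) = s/√Sₓₓ = 2.5885/√335.58 = 0.141303.
df = n − 2 = 141.
t* = t_{0.05, 141} = 1.655732.
Margin = t* × SE = 1.655732 × 0.141303 = 0.23396.
CI: -0.3558 ± 0.23396 → (-0.590, -0.122).
With 90% confidence, each one-unit increase in soil temperature is associated with a change of between -0.590 and -0.122 µmol m⁻² s⁻¹ in CO₂ flux.

(-0.590, -0.122)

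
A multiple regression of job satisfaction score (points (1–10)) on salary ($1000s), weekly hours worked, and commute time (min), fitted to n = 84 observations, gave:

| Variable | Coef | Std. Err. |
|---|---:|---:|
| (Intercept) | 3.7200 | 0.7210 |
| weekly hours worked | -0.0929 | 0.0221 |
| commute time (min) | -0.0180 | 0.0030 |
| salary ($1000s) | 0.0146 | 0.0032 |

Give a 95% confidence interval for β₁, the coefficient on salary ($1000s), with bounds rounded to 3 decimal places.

Read off: b = 0.0146, SE = 0.0032 for salary ($1000s).
df = n − k − 1 = 84 − 3 − 1 = 80.
t* = t_{0.025, 80} = 1.990063.
Margin = t* × SE = 1.990063 × 0.0032 = 0.00637.
CI: 0.0146 ± 0.00637 → (0.008, 0.021).

(0.008, 0.021)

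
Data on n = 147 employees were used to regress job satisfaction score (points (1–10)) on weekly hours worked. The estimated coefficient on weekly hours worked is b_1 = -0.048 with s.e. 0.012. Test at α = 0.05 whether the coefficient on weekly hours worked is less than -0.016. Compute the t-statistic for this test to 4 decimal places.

t = -2.6667

H₀: β₁ = -0.016 vs H₁: β₁ < -0.016.
t = (b_1 − β₁⁰)/SE = (-0.048 − (-0.016)) / 0.012 = -2.6667.
df = n − 2 = 147 − 2 = 145.
One-sided p ≈ 0.0043, which is < 0.05, so reject H₀.
There is evidence that the true slope on weekly hours worked is below -0.016 points (1–10) per unit.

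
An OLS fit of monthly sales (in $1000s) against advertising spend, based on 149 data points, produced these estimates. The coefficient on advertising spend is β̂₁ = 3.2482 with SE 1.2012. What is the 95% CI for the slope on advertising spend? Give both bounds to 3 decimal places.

df = n − 2 = 149 − 2 = 147.
t* = t_{0.025, 147} = 1.976233.
Margin = t* × SE = 1.976233 × 1.2012 = 2.37385.
CI: 3.2482 ± 2.37385 → (0.874, 5.622).
With 95% confidence, each one-unit increase in advertising spend is associated with a change of between 0.874 and 5.622 $1000s in monthly sales.

(0.874, 5.622)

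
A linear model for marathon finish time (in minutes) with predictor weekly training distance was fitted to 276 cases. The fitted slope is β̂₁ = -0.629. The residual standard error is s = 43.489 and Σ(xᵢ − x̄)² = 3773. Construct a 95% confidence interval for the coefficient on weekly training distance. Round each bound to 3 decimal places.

SE(β̂₁) = s/√Sₓₓ = 43.489/√3773 = 0.708005.
df = n − 2 = 274.
t* = t_{0.025, 274} = 1.96866.
Margin = t* × SE = 1.96866 × 0.708005 = 1.39382.
CI: -0.629 ± 1.39382 → (-2.023, 0.765).
With 95% confidence, each one-unit increase in weekly training distance is associated with a change of between -2.023 and 0.765 minutes in marathon finish time.

(-2.023, 0.765)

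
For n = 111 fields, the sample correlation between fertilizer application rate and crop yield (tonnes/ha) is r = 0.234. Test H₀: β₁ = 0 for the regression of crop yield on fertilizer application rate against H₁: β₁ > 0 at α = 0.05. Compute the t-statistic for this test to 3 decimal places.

t = 2.513

t = r·√(n − 2)/√(1 − r²) = 0.234·√109/√0.945244 = 2.513.
df = n − 2 = 109.
One-sided p ≈ 0.0067, which is < 0.05, so reject H₀.
There is evidence of a linear association between fertilizer application rate and crop yield.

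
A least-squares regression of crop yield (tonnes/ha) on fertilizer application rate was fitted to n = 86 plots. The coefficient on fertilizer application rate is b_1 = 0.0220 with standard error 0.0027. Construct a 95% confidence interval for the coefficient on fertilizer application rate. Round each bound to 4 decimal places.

(0.0166, 0.0274)

df = n − 2 = 86 − 2 = 84.
t* = t_{0.025, 84} = 1.98861.
Margin = t* × SE = 1.98861 × 0.0027 = 0.005369.
CI: 0.0220 ± 0.005369 → (0.0166, 0.0274).
With 95% confidence, each one-unit increase in fertilizer application rate is associated with a change of between 0.0166 and 0.0274 tonnes/ha in crop yield.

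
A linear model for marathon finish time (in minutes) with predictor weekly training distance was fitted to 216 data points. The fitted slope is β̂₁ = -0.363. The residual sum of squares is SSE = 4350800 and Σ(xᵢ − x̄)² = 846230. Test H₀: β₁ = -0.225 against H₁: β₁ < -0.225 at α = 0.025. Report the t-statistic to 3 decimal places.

t = -0.890

MSE = SSE/(n − 2) = 4350800/214 = 20330.8.
SE(β̂₁) = √(MSE/Sₓₓ) = √(20330.8/846230) = 0.155001.
t = (-0.363 − (-0.225)) / 0.155001 = -0.890.
df = n − 2 = 214.
One-sided p ≈ 0.1871, which is ≥ 0.025, so fail to reject H₀.
The data do not give significant evidence that the true slope on weekly training distance is below -0.225 minutes per unit.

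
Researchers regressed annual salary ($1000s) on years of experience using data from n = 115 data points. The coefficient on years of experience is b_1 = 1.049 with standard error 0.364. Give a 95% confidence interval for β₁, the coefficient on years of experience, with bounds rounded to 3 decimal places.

(0.328, 1.770)

df = n − 2 = 115 − 2 = 113.
t* = t_{0.025, 113} = 1.98118.
Margin = t* × SE = 1.98118 × 0.364 = 0.72115.
CI: 1.049 ± 0.72115 → (0.328, 1.770).
With 95% confidence, each one-unit increase in years of experience is associated with a change of between 0.328 and 1.770 $1000s in annual salary.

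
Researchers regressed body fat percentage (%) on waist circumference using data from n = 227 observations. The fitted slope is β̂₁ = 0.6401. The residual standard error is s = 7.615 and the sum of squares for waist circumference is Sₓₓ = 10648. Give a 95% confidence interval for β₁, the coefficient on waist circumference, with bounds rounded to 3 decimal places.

(0.495, 0.786)

SE(β̂₁) = s/√Sₓₓ = 7.615/√10648 = 0.0737965.
df = n − 2 = 225.
t* = t_{0.025, 225} = 1.970563.
Margin = t* × SE = 1.970563 × 0.0737965 = 0.14542.
CI: 0.6401 ± 0.14542 → (0.495, 0.786).
With 95% confidence, each one-unit increase in waist circumference is associated with a change of between 0.495 and 0.786 % in body fat percentage.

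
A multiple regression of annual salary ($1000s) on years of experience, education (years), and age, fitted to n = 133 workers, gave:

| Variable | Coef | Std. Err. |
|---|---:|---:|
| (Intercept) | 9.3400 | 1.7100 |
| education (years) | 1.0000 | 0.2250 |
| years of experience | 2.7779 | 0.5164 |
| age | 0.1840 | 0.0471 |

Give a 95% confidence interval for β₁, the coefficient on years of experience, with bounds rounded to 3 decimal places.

Read off: b = 2.7779, SE = 0.5164 for years of experience.
df = n − k − 1 = 133 − 3 − 1 = 129.
t* = t_{0.025, 129} = 1.978524.
Margin = t* × SE = 1.978524 × 0.5164 = 1.02171.
CI: 2.7779 ± 1.02171 → (1.756, 3.800).

(1.756, 3.800)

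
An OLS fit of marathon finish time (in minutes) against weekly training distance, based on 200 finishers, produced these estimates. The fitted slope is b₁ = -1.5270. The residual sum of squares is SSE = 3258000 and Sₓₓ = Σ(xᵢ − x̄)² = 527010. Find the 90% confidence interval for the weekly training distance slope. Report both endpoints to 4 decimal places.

(-1.8190, -1.2350)

MSE = SSE/(n − 2) = 3258000/198 = 16454.5.
SE(b₁) = √(MSE/Sₓₓ) = √(16454.5/527010) = 0.176699.
df = n − 2 = 198.
t* = t_{0.05, 198} = 1.652586.
Margin = t* × SE = 1.652586 × 0.176699 = 0.292010.
CI: -1.5270 ± 0.292010 → (-1.8190, -1.2350).
With 90% confidence, each one-unit increase in weekly training distance is associated with a change of between -1.8190 and -1.2350 minutes in marathon finish time.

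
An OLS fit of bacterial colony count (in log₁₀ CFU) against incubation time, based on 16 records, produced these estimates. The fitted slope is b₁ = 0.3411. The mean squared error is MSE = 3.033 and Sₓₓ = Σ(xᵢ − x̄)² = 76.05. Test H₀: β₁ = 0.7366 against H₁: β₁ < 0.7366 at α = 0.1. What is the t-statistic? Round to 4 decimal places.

t = -1.9804

SE(b₁) = √(MSE/Sₓₓ) = √(3.033/76.05) = 0.199704.
t = (0.3411 − 0.7366) / 0.199704 = -1.9804.
df = n − 2 = 14.
One-sided p ≈ 0.0338, which is < 0.1, so reject H₀.
There is evidence that the true slope on incubation time is below 0.7366 log₁₀ CFU per unit.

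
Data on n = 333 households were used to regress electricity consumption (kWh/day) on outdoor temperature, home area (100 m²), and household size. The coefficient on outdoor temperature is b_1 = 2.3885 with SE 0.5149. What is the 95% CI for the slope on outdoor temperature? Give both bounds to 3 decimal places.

(1.376, 3.401)

df = n − k − 1 = 333 − 3 − 1 = 329.
t* = t_{0.025, 329} = 1.967201.
Margin = t* × SE = 1.967201 × 0.5149 = 1.01291.
CI: 2.3885 ± 1.01291 → (1.376, 3.401).
With 95% confidence, each one-unit increase in outdoor temperature is associated with a change of between 1.376 and 3.401 kWh/day in electricity consumption, holding the other predictors fixed.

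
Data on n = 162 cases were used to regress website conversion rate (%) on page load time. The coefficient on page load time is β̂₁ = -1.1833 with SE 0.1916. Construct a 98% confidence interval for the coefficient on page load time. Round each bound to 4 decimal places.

(-1.6335, -0.7331)

df = n − 2 = 162 − 2 = 160.
t* = t_{0.01, 160} = 2.34988.
Margin = t* × SE = 2.34988 × 0.1916 = 0.450237.
CI: -1.1833 ± 0.450237 → (-1.6335, -0.7331).
With 98% confidence, each one-unit increase in page load time is associated with a change of between -1.6335 and -0.7331 % in website conversion rate.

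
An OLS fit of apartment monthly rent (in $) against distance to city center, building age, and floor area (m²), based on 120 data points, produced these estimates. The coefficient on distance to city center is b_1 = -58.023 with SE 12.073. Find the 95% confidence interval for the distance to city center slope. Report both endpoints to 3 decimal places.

(-81.935, -34.111)

df = n − k − 1 = 120 − 3 − 1 = 116.
t* = t_{0.025, 116} = 1.980626.
Margin = t* × SE = 1.980626 × 12.073 = 23.91210.
CI: -58.023 ± 23.91210 → (-81.935, -34.111).
With 95% confidence, each one-unit increase in distance to city center is associated with a change of between -81.935 and -34.111 $ in apartment monthly rent, holding the other predictors fixed.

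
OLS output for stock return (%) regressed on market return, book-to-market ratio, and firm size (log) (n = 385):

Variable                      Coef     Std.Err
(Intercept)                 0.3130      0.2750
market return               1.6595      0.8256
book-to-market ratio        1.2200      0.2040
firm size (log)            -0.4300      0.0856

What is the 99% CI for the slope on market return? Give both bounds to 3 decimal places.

Read off: b = 1.6595, SE = 0.8256 for market return.
df = n − k − 1 = 385 − 3 − 1 = 381.
t* = t_{0.005, 381} = 2.588795.
Margin = t* × SE = 2.588795 × 0.8256 = 2.13731.
CI: 1.6595 ± 2.13731 → (-0.478, 3.797).

(-0.478, 3.797)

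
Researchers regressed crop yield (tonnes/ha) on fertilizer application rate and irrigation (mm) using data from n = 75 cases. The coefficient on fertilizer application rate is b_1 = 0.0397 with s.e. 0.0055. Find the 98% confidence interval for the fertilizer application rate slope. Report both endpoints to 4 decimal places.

(0.0266, 0.0528)

df = n − k − 1 = 75 − 2 − 1 = 72.
t* = t_{0.01, 72} = 2.379262.
Margin = t* × SE = 2.379262 × 0.0055 = 0.013086.
CI: 0.0397 ± 0.013086 → (0.0266, 0.0528).
With 98% confidence, each one-unit increase in fertilizer application rate is associated with a change of between 0.0266 and 0.0528 tonnes/ha in crop yield, holding the other predictors fixed.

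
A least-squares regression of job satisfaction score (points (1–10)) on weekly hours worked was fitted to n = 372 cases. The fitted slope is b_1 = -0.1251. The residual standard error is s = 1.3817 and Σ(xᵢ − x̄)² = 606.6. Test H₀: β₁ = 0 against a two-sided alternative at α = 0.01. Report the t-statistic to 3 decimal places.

t = -2.230

SE(b_1) = s/√Sₓₓ = 1.3817/√606.6 = 0.0561.
t = -0.1251 / 0.0561 = -2.230.
df = n − 2 = 370.
Two-sided p ≈ 0.0264, which is ≥ 0.01, so fail to reject H₀.
The data do not give significant evidence of an association between weekly hours worked and job satisfaction score.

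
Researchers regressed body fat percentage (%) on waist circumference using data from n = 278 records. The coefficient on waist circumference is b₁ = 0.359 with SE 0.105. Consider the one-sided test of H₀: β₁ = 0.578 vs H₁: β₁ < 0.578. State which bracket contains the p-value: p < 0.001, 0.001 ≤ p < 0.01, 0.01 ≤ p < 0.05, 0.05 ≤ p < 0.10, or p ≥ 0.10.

0.01 ≤ p < 0.05

t = (0.359 − 0.578) / 0.105 = -2.086.
df = n − 2 = 278 − 2 = 276.
One-sided p = P(T_{276} < t) ≈ 0.0190.
So 0.01 ≤ p < 0.05.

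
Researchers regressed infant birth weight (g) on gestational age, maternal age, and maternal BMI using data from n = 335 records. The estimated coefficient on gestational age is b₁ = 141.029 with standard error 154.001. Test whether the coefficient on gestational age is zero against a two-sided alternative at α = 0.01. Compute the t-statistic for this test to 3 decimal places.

t = 0.916

H₀: β₁ = 0 vs H₁: β₁ ≠ 0.
t = (b₁ − β₁⁰)/SE = 141.029 / 154.001 = 0.916.
df = n − k − 1 = 335 − 3 − 1 = 331.
Two-sided p ≈ 0.3605, which is ≥ 0.01, so fail to reject H₀.
The data do not give significant evidence of an association between gestational age and infant birth weight, after adjusting for the other predictors.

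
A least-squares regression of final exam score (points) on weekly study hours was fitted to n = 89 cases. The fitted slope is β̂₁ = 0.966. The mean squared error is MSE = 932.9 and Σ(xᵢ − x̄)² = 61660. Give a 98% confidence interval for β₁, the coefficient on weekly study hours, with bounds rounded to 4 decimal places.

SE(β̂₁) = √(MSE/Sₓₓ) = √(932.9/61660) = 0.123003.
df = n − 2 = 87.
t* = t_{0.01, 87} = 2.369977.
Margin = t* × SE = 2.369977 × 0.123003 = 0.291514.
CI: 0.966 ± 0.291514 → (0.6745, 1.2575).
With 98% confidence, each one-unit increase in weekly study hours is associated with a change of between 0.6745 and 1.2575 points in final exam score.

(0.6745, 1.2575)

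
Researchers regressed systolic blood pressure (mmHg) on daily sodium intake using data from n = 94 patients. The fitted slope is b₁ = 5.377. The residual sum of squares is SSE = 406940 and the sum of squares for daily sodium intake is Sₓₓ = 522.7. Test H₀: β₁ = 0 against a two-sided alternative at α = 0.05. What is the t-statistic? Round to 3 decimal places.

t = 1.848

MSE = SSE/(n − 2) = 406940/92 = 4423.26.
SE(b₁) = √(MSE/Sₓₓ) = √(4423.26/522.7) = 2.90901.
t = 5.377 / 2.90901 = 1.848.
df = n − 2 = 92.
Two-sided p ≈ 0.0678, which is ≥ 0.05, so fail to reject H₀.
The data do not give significant evidence of an association between daily sodium intake and systolic blood pressure.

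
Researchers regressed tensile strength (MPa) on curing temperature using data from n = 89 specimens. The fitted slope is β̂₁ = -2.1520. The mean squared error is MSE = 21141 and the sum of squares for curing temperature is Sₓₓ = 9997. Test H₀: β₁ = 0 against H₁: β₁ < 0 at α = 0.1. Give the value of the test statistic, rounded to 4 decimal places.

SE(β̂₁) = √(MSE/Sₓₓ) = √(21141/9997) = 1.45421.
t = -2.1520 / 1.45421 = -1.4798.
df = n − 2 = 87.
One-sided p ≈ 0.0713, which is < 0.1, so reject H₀.
There is evidence that the true slope on curing temperature is negative.

t = -1.4798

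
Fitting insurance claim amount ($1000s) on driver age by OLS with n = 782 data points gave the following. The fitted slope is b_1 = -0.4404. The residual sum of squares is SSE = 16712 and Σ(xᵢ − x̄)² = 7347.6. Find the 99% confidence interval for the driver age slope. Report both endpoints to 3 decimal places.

(-0.580, -0.301)

MSE = SSE/(n − 2) = 16712/780 = 21.4256.
SE(b_1) = √(MSE/Sₓₓ) = √(21.4256/7347.6) = 0.054.
df = n − 2 = 780.
t* = t_{0.005, 780} = 2.582147.
Margin = t* × SE = 2.582147 × 0.054 = 0.13944.
CI: -0.4404 ± 0.13944 → (-0.580, -0.301).
With 99% confidence, each one-unit increase in driver age is associated with a change of between -0.580 and -0.301 $1000s in insurance claim amount.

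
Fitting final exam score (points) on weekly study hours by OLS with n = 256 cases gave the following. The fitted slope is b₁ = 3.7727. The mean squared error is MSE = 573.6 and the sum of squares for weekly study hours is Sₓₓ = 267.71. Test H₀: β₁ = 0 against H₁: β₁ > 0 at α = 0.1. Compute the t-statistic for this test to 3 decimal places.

SE(b₁) = √(MSE/Sₓₓ) = √(573.6/267.71) = 1.46377.
t = 3.7727 / 1.46377 = 2.577.
df = n − 2 = 254.
One-sided p ≈ 0.0053, which is < 0.1, so reject H₀.
There is evidence that the true slope on weekly study hours is positive.

t = 2.577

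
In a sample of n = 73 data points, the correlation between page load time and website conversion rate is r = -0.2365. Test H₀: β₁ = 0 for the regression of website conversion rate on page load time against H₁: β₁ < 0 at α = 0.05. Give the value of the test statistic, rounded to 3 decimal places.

t = r·√(n − 2)/√(1 − r²) = -0.2365·√71/√0.944068 = -2.051.
df = n − 2 = 71.
One-sided p ≈ 0.0220, which is < 0.05, so reject H₀.
There is evidence of a linear association between page load time and website conversion rate.

t = -2.051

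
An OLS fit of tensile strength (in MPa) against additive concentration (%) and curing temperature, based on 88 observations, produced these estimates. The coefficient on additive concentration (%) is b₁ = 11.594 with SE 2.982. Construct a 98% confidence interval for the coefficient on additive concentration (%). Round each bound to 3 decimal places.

df = n − k − 1 = 88 − 2 − 1 = 85.
t* = t_{0.01, 85} = 2.371022.
Margin = t* × SE = 2.371022 × 2.982 = 7.07039.
CI: 11.594 ± 7.07039 → (4.524, 18.664).
With 98% confidence, each one-unit increase in additive concentration (%) is associated with a change of between 4.524 and 18.664 MPa in tensile strength, holding the other predictors fixed.

(4.524, 18.664)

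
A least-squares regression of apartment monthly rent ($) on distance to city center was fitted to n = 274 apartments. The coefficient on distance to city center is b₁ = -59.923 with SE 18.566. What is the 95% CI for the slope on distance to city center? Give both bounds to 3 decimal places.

(-96.474, -23.372)

df = n − 2 = 274 − 2 = 272.
t* = t_{0.025, 272} = 1.968724.
Margin = t* × SE = 1.968724 × 18.566 = 36.55133.
CI: -59.923 ± 36.55133 → (-96.474, -23.372).
With 95% confidence, each one-unit increase in distance to city center is associated with a change of between -96.474 and -23.372 $ in apartment monthly rent.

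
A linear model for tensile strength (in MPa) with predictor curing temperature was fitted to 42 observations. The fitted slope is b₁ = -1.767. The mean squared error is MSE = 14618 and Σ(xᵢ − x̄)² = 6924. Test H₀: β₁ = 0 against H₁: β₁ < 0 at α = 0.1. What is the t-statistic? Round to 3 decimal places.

t = -1.216

SE(b₁) = √(MSE/Sₓₓ) = √(14618/6924) = 1.453.
t = -1.767 / 1.453 = -1.216.
df = n − 2 = 40.
One-sided p ≈ 0.1155, which is ≥ 0.1, so fail to reject H₀.
The data do not give significant evidence that the true slope on curing temperature is negative.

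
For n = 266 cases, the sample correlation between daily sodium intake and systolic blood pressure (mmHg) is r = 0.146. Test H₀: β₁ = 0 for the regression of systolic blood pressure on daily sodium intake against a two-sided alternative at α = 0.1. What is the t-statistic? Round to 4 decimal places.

t = 2.3979

t = r·√(n − 2)/√(1 − r²) = 0.146·√264/√0.978684 = 2.3979.
df = n − 2 = 264.
Two-sided p ≈ 0.0172, which is < 0.1, so reject H₀.
There is evidence of a linear association between daily sodium intake and systolic blood pressure.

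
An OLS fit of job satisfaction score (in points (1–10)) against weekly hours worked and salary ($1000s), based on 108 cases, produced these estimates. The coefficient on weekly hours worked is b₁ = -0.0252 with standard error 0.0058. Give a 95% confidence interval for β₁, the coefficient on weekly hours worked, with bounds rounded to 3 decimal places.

df = n − k − 1 = 108 − 2 − 1 = 105.
t* = t_{0.025, 105} = 1.982815.
Margin = t* × SE = 1.982815 × 0.0058 = 0.01150.
CI: -0.0252 ± 0.01150 → (-0.037, -0.014).
With 95% confidence, each one-unit increase in weekly hours worked is associated with a change of between -0.037 and -0.014 points (1–10) in job satisfaction score, holding the other predictors fixed.

(-0.037, -0.014)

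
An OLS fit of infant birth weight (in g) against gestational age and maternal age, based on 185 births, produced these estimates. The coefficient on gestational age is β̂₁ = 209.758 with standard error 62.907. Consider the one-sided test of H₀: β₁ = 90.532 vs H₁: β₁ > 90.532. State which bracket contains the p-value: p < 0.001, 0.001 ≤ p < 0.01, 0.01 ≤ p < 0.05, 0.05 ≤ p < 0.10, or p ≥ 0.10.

0.01 ≤ p < 0.05

t = (209.758 − 90.532) / 62.907 = 1.895.
df = n − k − 1 = 185 − 2 − 1 = 182.
One-sided p = P(T_{182} > t) ≈ 0.0298.
So 0.01 ≤ p < 0.05.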